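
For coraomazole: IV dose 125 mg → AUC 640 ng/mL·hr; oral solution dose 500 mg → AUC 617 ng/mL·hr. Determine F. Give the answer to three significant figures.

F = (AUC_ev / D_ev) / (AUC_iv / D_iv)
  = (617/500) / (640/125)
  = 1.234 / 5.12 = 0.2410

F = 0.241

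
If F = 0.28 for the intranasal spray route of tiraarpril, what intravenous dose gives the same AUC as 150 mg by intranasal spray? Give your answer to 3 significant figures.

Systemic exposure from an extravascular dose = F × D_ev, so the equivalent IV dose is F × D_ev.
D_iv = F × D_ev = 0.28 × 150 = 42 mg

D_iv = 42.0 mg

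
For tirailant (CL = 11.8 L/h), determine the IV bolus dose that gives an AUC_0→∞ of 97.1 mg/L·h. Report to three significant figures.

Dose = 1150 mg

Dose_iv = CL × AUC_0→∞
     = 11.8 × 97.1 = 1145.78 mg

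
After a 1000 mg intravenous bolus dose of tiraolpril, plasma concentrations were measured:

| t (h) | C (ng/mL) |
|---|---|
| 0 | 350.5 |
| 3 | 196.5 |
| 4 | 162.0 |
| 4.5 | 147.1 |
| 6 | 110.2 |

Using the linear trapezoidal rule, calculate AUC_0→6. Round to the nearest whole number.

AUC = 1270 ng/mL·h

Trapezoidal AUC_0→6:
  [0→3]: (350.5+196.5)/2 × 3 = 820.5
  [3→4]: (196.5+162.0)/2 × 1 = 179.25
  [4→4.5]: (162.0+147.1)/2 × 0.5 = 77.275
  [4.5→6]: (147.1+110.2)/2 × 1.5 = 192.975
  Sum = 1270.0 ng/mL·h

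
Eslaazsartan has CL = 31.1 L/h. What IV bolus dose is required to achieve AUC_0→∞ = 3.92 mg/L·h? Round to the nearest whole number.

Dose = 122 mg

Dose_iv = CL × AUC_0→∞
     = 31.1 × 3.92 = 121.912 mg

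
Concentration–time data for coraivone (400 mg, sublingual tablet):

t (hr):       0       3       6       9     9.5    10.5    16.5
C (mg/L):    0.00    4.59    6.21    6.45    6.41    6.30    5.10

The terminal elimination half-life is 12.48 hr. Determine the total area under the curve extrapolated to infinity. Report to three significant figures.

AUC = 178 mg/L·hr

Trapezoidal AUC_0→16.5:
  [0→3]: (0.00+4.59)/2 × 3 = 6.885
  [3→6]: (4.59+6.21)/2 × 3 = 16.2
  [6→9]: (6.21+6.45)/2 × 3 = 18.99
  [9→9.5]: (6.45+6.41)/2 × 0.5 = 3.215
  [9.5→10.5]: (6.41+6.30)/2 × 1 = 6.355
  [10.5→16.5]: (6.30+5.10)/2 × 6 = 34.2
  Sum = 85.845 mg/L·hr
k_e = ln2 / t½ = 0.693147 / 12.48 = 0.0555 hr^-1
Extrapolated tail: C_last / k_e = 5.10 / 0.0555 = 91.892
AUC_0→∞ = 85.845 + 91.892 = 177.737 mg/L·hr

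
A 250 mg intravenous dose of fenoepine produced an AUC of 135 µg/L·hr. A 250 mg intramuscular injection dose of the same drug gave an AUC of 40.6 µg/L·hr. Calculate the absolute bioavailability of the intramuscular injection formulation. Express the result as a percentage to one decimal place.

F = (AUC_ev / D_ev) / (AUC_iv / D_iv)
  = (40.6/250) / (135/250)
  = 0.1624 / 0.54 = 0.3007
  = 30.07%

F = 30.1%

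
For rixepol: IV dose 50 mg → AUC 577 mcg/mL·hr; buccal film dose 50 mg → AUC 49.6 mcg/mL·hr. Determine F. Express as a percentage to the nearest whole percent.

F = 9%

F = (AUC_ev / D_ev) / (AUC_iv / D_iv)
  = (49.6/50) / (577/50)
  = 0.992 / 11.54 = 0.0860
  = 8.60%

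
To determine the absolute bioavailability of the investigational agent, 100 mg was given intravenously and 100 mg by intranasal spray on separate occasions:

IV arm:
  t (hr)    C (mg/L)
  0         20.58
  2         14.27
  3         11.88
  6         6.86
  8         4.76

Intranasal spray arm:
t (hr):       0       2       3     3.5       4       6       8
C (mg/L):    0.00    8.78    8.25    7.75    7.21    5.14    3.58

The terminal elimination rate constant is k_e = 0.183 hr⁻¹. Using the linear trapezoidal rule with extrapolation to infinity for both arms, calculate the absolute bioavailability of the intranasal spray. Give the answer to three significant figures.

Trapezoidal AUC_0→8 (IV):
  [0→2]: (20.58+14.27)/2 × 2 = 34.85
  [2→3]: (14.27+11.88)/2 × 1 = 13.075
  [3→6]: (11.88+6.86)/2 × 3 = 28.11
  [6→8]: (6.86+4.76)/2 × 2 = 11.62
  Sum = 87.655 mg/L·hr
IV tail: 4.76/0.183 = 26.011; AUC_iv,0→∞ = 87.655 + 26.011 = 113.666 mg/L·hr
Trapezoidal AUC_0→8 (intranasal spray):
  [0→2]: (0.00+8.78)/2 × 2 = 8.78
  [2→3]: (8.78+8.25)/2 × 1 = 8.515
  [3→3.5]: (8.25+7.75)/2 × 0.5 = 4.0
  [3.5→4]: (7.75+7.21)/2 × 0.5 = 3.74
  [4→6]: (7.21+5.14)/2 × 2 = 12.35
  [6→8]: (5.14+3.58)/2 × 2 = 8.72
  Sum = 46.105 mg/L·hr
intranasal spray tail: 3.58/0.183 = 19.563; AUC_ev,0→∞ = 46.105 + 19.563 = 65.668 mg/L·hr
F = (AUC_ev/D_ev)/(AUC_iv/D_iv) = (65.668/100)/(113.666/100) = 0.65668/1.13666 = 0.5777

F = 0.578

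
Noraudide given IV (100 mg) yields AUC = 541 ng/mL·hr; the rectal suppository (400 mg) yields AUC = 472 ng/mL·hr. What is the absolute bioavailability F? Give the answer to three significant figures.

F = (AUC_ev / D_ev) / (AUC_iv / D_iv)
  = (472/400) / (541/100)
  = 1.18 / 5.41 = 0.2181

F = 0.218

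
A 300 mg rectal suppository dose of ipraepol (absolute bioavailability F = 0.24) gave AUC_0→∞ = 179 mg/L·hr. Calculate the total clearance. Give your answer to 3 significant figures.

CL = 0.402 L/hr

CL = F × Dose / AUC_0→∞
   = 0.24 × 300 / 179 = 0.402235 L/hr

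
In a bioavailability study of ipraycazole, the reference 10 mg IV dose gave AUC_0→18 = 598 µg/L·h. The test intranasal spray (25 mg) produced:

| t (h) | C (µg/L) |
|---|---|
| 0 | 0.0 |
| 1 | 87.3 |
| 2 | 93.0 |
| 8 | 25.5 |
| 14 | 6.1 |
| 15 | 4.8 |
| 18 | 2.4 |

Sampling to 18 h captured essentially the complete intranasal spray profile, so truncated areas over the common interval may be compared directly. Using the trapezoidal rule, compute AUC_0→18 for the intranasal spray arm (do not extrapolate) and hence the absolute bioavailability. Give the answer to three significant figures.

F = 0.402

Trapezoidal AUC_0→18 (intranasal spray):
  [0→1]: (0.0+87.3)/2 × 1 = 43.65
  [1→2]: (87.3+93.0)/2 × 1 = 90.15
  [2→8]: (93.0+25.5)/2 × 6 = 355.5
  [8→14]: (25.5+6.1)/2 × 6 = 94.8
  [14→15]: (6.1+4.8)/2 × 1 = 5.45
  [15→18]: (4.8+2.4)/2 × 3 = 10.8
  Sum = 600.35 µg/L·h
F = (AUC_ev/D_ev)/(AUC_iv/D_iv) = (600.35/25)/(598/10) = 24.014/59.8 = 0.4016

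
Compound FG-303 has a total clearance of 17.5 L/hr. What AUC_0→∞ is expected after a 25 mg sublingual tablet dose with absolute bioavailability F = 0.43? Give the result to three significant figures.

AUC_0→∞ = F × Dose / CL
        = 0.43 × 25 / 17.5 = 0.614286 mg/L·hr

AUC = 0.614 mg/L·hr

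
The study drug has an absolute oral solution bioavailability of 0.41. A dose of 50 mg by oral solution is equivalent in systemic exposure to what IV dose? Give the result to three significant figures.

Systemic exposure from an extravascular dose = F × D_ev, so the equivalent IV dose is F × D_ev.
D_iv = F × D_ev = 0.41 × 50 = 20.5 mg

D_iv = 20.5 mg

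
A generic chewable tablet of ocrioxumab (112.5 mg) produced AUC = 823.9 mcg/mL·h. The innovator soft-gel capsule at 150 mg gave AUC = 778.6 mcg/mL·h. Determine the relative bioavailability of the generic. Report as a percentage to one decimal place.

F_rel = 141.1%

F_rel = (AUC_test/D_test) / (AUC_ref/D_ref)
      = (823.9/112.5) / (778.6/150)
      = 7.32356 / 5.19067 = 1.4109 = 141.09%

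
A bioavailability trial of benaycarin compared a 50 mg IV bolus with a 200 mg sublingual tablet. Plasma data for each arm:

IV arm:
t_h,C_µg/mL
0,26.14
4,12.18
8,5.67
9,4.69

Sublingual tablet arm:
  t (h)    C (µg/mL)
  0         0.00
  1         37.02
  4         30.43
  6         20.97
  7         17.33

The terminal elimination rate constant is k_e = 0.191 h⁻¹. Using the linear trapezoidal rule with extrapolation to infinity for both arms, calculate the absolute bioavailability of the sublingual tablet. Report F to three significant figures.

F = 0.494

Trapezoidal AUC_0→9 (IV):
  [0→4]: (26.14+12.18)/2 × 4 = 76.64
  [4→8]: (12.18+5.67)/2 × 4 = 35.7
  [8→9]: (5.67+4.69)/2 × 1 = 5.18
  Sum = 117.52 µg/mL·h
IV tail: 4.69/0.191 = 24.555; AUC_iv,0→∞ = 117.52 + 24.555 = 142.075 µg/mL·h
Trapezoidal AUC_0→7 (sublingual tablet):
  [0→1]: (0.00+37.02)/2 × 1 = 18.51
  [1→4]: (37.02+30.43)/2 × 3 = 101.175
  [4→6]: (30.43+20.97)/2 × 2 = 51.4
  [6→7]: (20.97+17.33)/2 × 1 = 19.15
  Sum = 190.235 µg/mL·h
sublingual tablet tail: 17.33/0.191 = 90.733; AUC_ev,0→∞ = 190.235 + 90.733 = 280.968 µg/mL·h
F = (AUC_ev/D_ev)/(AUC_iv/D_iv) = (280.968/200)/(142.075/50) = 1.40484/2.8415 = 0.4944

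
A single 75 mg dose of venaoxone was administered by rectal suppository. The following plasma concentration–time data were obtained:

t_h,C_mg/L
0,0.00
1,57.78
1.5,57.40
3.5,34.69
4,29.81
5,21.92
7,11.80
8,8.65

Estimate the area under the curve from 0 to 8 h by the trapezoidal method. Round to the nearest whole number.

Trapezoidal AUC_0→8:
  [0→1]: (0.00+57.78)/2 × 1 = 28.89
  [1→1.5]: (57.78+57.40)/2 × 0.5 = 28.795
  [1.5→3.5]: (57.40+34.69)/2 × 2 = 92.09
  [3.5→4]: (34.69+29.81)/2 × 0.5 = 16.125
  [4→5]: (29.81+21.92)/2 × 1 = 25.865
  [5→7]: (21.92+11.80)/2 × 2 = 33.72
  [7→8]: (11.80+8.65)/2 × 1 = 10.225
  Sum = 235.71 mg/L·h

AUC = 236 mg/L·h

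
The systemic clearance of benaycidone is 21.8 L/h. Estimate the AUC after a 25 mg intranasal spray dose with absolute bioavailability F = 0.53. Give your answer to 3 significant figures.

AUC_0→∞ = F × Dose / CL
        = 0.53 × 25 / 21.8 = 0.607798 mg/L·h

AUC = 0.608 mg/L·h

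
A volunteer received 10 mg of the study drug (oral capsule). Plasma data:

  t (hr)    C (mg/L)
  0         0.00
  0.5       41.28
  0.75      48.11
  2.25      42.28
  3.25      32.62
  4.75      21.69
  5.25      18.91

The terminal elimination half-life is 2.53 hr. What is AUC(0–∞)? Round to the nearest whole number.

Trapezoidal AUC_0→5.25:
  [0→0.5]: (0.00+41.28)/2 × 0.5 = 10.32
  [0.5→0.75]: (41.28+48.11)/2 × 0.25 = 11.17375
  [0.75→2.25]: (48.11+42.28)/2 × 1.5 = 67.7925
  [2.25→3.25]: (42.28+32.62)/2 × 1 = 37.45
  [3.25→4.75]: (32.62+21.69)/2 × 1.5 = 40.7325
  [4.75→5.25]: (21.69+18.91)/2 × 0.5 = 10.15
  Sum = 177.61875 mg/L·hr
k_e = ln2 / t½ = 0.693147 / 2.53 = 0.2740 hr^-1
Extrapolated tail: C_last / k_e = 18.91 / 0.274 = 69.015
AUC_0→∞ = 177.61875 + 69.015 = 246.63375 mg/L·hr

AUC = 247 mg/L·hr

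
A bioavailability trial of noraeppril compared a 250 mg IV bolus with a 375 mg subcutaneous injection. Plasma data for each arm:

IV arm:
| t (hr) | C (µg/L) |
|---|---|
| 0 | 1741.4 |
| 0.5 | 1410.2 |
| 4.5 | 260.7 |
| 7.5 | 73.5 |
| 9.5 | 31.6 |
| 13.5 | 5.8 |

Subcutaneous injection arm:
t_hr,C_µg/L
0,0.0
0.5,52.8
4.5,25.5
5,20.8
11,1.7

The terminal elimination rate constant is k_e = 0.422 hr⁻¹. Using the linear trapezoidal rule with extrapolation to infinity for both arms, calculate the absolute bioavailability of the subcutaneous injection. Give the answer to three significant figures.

F = 0.0349

Trapezoidal AUC_0→13.5 (IV):
  [0→0.5]: (1741.4+1410.2)/2 × 0.5 = 787.9
  [0.5→4.5]: (1410.2+260.7)/2 × 4 = 3341.8
  [4.5→7.5]: (260.7+73.5)/2 × 3 = 501.3
  [7.5→9.5]: (73.5+31.6)/2 × 2 = 105.1
  [9.5→13.5]: (31.6+5.8)/2 × 4 = 74.8
  Sum = 4810.9 µg/L·hr
IV tail: 5.8/0.422 = 13.744; AUC_iv,0→∞ = 4810.9 + 13.744 = 4824.644 µg/L·hr
Trapezoidal AUC_0→11 (subcutaneous injection):
  [0→0.5]: (0.0+52.8)/2 × 0.5 = 13.2
  [0.5→4.5]: (52.8+25.5)/2 × 4 = 156.6
  [4.5→5]: (25.5+20.8)/2 × 0.5 = 11.575
  [5→11]: (20.8+1.7)/2 × 6 = 67.5
  Sum = 248.875 µg/L·hr
subcutaneous injection tail: 1.7/0.422 = 4.028; AUC_ev,0→∞ = 248.875 + 4.028 = 252.903 µg/L·hr
F = (AUC_ev/D_ev)/(AUC_iv/D_iv) = (252.903/375)/(4824.644/250) = 0.674408/19.298576 = 0.0349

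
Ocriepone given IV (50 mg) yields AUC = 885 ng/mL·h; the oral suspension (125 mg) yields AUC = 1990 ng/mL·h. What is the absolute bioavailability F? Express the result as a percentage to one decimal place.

F = (AUC_ev / D_ev) / (AUC_iv / D_iv)
  = (1990/125) / (885/50)
  = 15.92 / 17.7 = 0.8994
  = 89.94%

F = 89.9%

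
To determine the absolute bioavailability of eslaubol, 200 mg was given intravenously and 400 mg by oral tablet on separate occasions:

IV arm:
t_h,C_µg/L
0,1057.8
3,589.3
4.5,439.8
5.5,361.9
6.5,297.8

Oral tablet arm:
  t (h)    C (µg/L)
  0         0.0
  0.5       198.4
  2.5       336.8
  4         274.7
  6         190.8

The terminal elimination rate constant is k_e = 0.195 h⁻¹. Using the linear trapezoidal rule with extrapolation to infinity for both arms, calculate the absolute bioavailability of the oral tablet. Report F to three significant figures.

Trapezoidal AUC_0→6.5 (IV):
  [0→3]: (1057.8+589.3)/2 × 3 = 2470.65
  [3→4.5]: (589.3+439.8)/2 × 1.5 = 771.825
  [4.5→5.5]: (439.8+361.9)/2 × 1 = 400.85
  [5.5→6.5]: (361.9+297.8)/2 × 1 = 329.85
  Sum = 3973.175 µg/L·h
IV tail: 297.8/0.195 = 1527.179; AUC_iv,0→∞ = 3973.175 + 1527.179 = 5500.354 µg/L·h
Trapezoidal AUC_0→6 (oral tablet):
  [0→0.5]: (0.0+198.4)/2 × 0.5 = 49.6
  [0.5→2.5]: (198.4+336.8)/2 × 2 = 535.2
  [2.5→4]: (336.8+274.7)/2 × 1.5 = 458.625
  [4→6]: (274.7+190.8)/2 × 2 = 465.5
  Sum = 1508.925 µg/L·h
oral tablet tail: 190.8/0.195 = 978.462; AUC_ev,0→∞ = 1508.925 + 978.462 = 2487.387 µg/L·h
F = (AUC_ev/D_ev)/(AUC_iv/D_iv) = (2487.387/400)/(5500.354/200) = 6.2184675/27.50177 = 0.2261

F = 0.226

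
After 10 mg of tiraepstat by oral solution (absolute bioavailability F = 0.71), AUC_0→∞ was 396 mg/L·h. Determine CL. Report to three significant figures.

CL = F × Dose / AUC_0→∞
   = 0.71 × 10 / 396 = 0.0179293 L/h

CL = 0.0179 L/h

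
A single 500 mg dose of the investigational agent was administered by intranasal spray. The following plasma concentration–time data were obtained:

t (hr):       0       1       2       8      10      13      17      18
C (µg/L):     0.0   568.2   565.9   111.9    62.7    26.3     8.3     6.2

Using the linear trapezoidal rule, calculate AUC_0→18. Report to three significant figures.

Trapezoidal AUC_0→18:
  [0→1]: (0.0+568.2)/2 × 1 = 284.1
  [1→2]: (568.2+565.9)/2 × 1 = 567.05
  [2→8]: (565.9+111.9)/2 × 6 = 2033.4
  [8→10]: (111.9+62.7)/2 × 2 = 174.6
  [10→13]: (62.7+26.3)/2 × 3 = 133.5
  [13→17]: (26.3+8.3)/2 × 4 = 69.2
  [17→18]: (8.3+6.2)/2 × 1 = 7.25
  Sum = 3269.1 µg/L·hr

AUC = 3270 µg/L·hr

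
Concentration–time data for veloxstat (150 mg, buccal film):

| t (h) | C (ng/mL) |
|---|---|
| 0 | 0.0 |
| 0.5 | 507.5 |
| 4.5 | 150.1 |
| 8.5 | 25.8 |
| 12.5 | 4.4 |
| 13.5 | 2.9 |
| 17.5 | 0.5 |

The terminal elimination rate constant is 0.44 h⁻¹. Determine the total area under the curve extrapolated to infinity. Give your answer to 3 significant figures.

AUC = 1870 ng/mL·h

Trapezoidal AUC_0→17.5:
  [0→0.5]: (0.0+507.5)/2 × 0.5 = 126.875
  [0.5→4.5]: (507.5+150.1)/2 × 4 = 1315.2
  [4.5→8.5]: (150.1+25.8)/2 × 4 = 351.8
  [8.5→12.5]: (25.8+4.4)/2 × 4 = 60.4
  [12.5→13.5]: (4.4+2.9)/2 × 1 = 3.65
  [13.5→17.5]: (2.9+0.5)/2 × 4 = 6.8
  Sum = 1864.725 ng/mL·h
Extrapolated tail: C_last / k_e = 0.5 / 0.44 = 1.136
AUC_0→∞ = 1864.725 + 1.136 = 1865.861 ng/mL·h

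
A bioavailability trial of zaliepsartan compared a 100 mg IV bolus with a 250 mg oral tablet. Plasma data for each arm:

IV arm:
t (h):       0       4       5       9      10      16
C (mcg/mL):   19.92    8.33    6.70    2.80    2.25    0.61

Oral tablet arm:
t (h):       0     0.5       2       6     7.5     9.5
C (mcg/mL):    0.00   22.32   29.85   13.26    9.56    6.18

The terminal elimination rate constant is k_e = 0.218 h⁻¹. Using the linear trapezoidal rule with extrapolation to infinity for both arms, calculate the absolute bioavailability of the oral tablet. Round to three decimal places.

F = 0.793

Trapezoidal AUC_0→16 (IV):
  [0→4]: (19.92+8.33)/2 × 4 = 56.5
  [4→5]: (8.33+6.70)/2 × 1 = 7.515
  [5→9]: (6.70+2.80)/2 × 4 = 19.0
  [9→10]: (2.80+2.25)/2 × 1 = 2.525
  [10→16]: (2.25+0.61)/2 × 6 = 8.58
  Sum = 94.12 mcg/mL·h
IV tail: 0.61/0.218 = 2.798; AUC_iv,0→∞ = 94.12 + 2.798 = 96.918 mcg/mL·h
Trapezoidal AUC_0→9.5 (oral tablet):
  [0→0.5]: (0.00+22.32)/2 × 0.5 = 5.58
  [0.5→2]: (22.32+29.85)/2 × 1.5 = 39.1275
  [2→6]: (29.85+13.26)/2 × 4 = 86.22
  [6→7.5]: (13.26+9.56)/2 × 1.5 = 17.115
  [7.5→9.5]: (9.56+6.18)/2 × 2 = 15.74
  Sum = 163.7825 mcg/mL·h
oral tablet tail: 6.18/0.218 = 28.349; AUC_ev,0→∞ = 163.7825 + 28.349 = 192.1315 mcg/mL·h
F = (AUC_ev/D_ev)/(AUC_iv/D_iv) = (192.1315/250)/(96.918/100) = 0.768526/0.96918 = 0.7930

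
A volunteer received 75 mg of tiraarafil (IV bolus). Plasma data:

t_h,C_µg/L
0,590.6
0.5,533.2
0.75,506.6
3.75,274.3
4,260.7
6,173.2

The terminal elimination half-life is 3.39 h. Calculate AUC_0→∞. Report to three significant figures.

AUC = 2930 µg/L·h

Trapezoidal AUC_0→6:
  [0→0.5]: (590.6+533.2)/2 × 0.5 = 280.95
  [0.5→0.75]: (533.2+506.6)/2 × 0.25 = 129.975
  [0.75→3.75]: (506.6+274.3)/2 × 3 = 1171.35
  [3.75→4]: (274.3+260.7)/2 × 0.25 = 66.875
  [4→6]: (260.7+173.2)/2 × 2 = 433.9
  Sum = 2083.05 µg/L·h
k_e = ln2 / t½ = 0.693147 / 3.39 = 0.2045 h^-1
Extrapolated tail: C_last / k_e = 173.2 / 0.2045 = 846.944
AUC_0→∞ = 2083.05 + 846.944 = 2929.994 µg/L·h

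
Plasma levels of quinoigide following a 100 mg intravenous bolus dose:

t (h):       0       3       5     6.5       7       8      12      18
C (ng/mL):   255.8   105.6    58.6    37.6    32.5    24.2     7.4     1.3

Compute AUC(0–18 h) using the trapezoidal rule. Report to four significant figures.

AUC = 913.6 ng/mL·h

Trapezoidal AUC_0→18:
  [0→3]: (255.8+105.6)/2 × 3 = 542.1
  [3→5]: (105.6+58.6)/2 × 2 = 164.2
  [5→6.5]: (58.6+37.6)/2 × 1.5 = 72.15
  [6.5→7]: (37.6+32.5)/2 × 0.5 = 17.525
  [7→8]: (32.5+24.2)/2 × 1 = 28.35
  [8→12]: (24.2+7.4)/2 × 4 = 63.2
  [12→18]: (7.4+1.3)/2 × 6 = 26.1
  Sum = 913.625 ng/mL·h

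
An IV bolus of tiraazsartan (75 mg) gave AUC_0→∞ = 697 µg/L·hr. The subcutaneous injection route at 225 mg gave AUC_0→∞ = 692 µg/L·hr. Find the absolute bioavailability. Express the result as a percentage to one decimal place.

F = (AUC_ev / D_ev) / (AUC_iv / D_iv)
  = (692/225) / (697/75)
  = 3.07556 / 9.29333 = 0.3309
  = 33.09%

F = 33.1%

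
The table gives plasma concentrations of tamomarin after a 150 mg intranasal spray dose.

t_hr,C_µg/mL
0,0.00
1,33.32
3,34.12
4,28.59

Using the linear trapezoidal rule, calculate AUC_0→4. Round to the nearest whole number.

Trapezoidal AUC_0→4:
  [0→1]: (0.00+33.32)/2 × 1 = 16.66
  [1→3]: (33.32+34.12)/2 × 2 = 67.44
  [3→4]: (34.12+28.59)/2 × 1 = 31.355
  Sum = 115.455 µg/mL·hr

AUC = 115 µg/mL·hr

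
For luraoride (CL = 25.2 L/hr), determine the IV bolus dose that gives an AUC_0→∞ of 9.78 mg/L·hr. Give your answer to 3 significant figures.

Dose = 246 mg

Dose_iv = CL × AUC_0→∞
     = 25.2 × 9.78 = 246.456 mg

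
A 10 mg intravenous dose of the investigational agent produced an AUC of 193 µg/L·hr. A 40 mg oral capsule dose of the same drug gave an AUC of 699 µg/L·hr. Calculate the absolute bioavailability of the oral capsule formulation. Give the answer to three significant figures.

F = (AUC_ev / D_ev) / (AUC_iv / D_iv)
  = (699/40) / (193/10)
  = 17.475 / 19.3 = 0.9054

F = 0.905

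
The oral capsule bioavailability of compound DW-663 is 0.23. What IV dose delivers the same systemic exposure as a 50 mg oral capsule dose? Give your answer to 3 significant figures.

Systemic exposure from an extravascular dose = F × D_ev, so the equivalent IV dose is F × D_ev.
D_iv = F × D_ev = 0.23 × 50 = 11.5 mg

D_iv = 11.5 mg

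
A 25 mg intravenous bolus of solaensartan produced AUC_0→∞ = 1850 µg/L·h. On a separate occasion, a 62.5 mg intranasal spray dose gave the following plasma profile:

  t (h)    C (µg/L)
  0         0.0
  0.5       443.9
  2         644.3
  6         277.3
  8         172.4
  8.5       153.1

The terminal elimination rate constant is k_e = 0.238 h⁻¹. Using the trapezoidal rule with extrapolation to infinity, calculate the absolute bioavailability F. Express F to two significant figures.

Trapezoidal AUC_0→8.5 (intranasal spray):
  [0→0.5]: (0.0+443.9)/2 × 0.5 = 110.975
  [0.5→2]: (443.9+644.3)/2 × 1.5 = 816.15
  [2→6]: (644.3+277.3)/2 × 4 = 1843.2
  [6→8]: (277.3+172.4)/2 × 2 = 449.7
  [8→8.5]: (172.4+153.1)/2 × 0.5 = 81.375
  Sum = 3301.4 µg/L·h
Tail: C_last/k_e = 153.1/0.238 = 643.277
AUC_0→∞ (intranasal spray) = 3301.4 + 643.277 = 3944.677 µg/L·h
F = (AUC_ev/D_ev)/(AUC_iv/D_iv) = (3944.677/62.5)/(1850/25) = 63.114832/74 = 0.8529

F = 0.85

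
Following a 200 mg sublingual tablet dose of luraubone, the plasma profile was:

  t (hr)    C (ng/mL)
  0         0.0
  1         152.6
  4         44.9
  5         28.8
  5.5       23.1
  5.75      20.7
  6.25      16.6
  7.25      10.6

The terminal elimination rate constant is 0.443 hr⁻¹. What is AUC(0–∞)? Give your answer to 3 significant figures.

AUC = 475 ng/mL·hr

Trapezoidal AUC_0→7.25:
  [0→1]: (0.0+152.6)/2 × 1 = 76.3
  [1→4]: (152.6+44.9)/2 × 3 = 296.25
  [4→5]: (44.9+28.8)/2 × 1 = 36.85
  [5→5.5]: (28.8+23.1)/2 × 0.5 = 12.975
  [5.5→5.75]: (23.1+20.7)/2 × 0.25 = 5.475
  [5.75→6.25]: (20.7+16.6)/2 × 0.5 = 9.325
  [6.25→7.25]: (16.6+10.6)/2 × 1 = 13.6
  Sum = 450.775 ng/mL·hr
Extrapolated tail: C_last / k_e = 10.6 / 0.443 = 23.928
AUC_0→∞ = 450.775 + 23.928 = 474.703 ng/mL·hr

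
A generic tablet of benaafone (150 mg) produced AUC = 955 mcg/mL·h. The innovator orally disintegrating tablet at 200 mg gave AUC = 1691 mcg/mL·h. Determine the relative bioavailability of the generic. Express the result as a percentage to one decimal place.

F_rel = 75.3%

F_rel = (AUC_test/D_test) / (AUC_ref/D_ref)
      = (955/150) / (1691/200)
      = 6.36667 / 8.455 = 0.7530 = 75.30%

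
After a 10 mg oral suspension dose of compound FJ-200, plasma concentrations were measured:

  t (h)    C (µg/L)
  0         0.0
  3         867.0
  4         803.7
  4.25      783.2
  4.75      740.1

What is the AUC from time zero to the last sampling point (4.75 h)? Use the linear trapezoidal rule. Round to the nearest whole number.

Trapezoidal AUC_0→4.75:
  [0→3]: (0.0+867.0)/2 × 3 = 1300.5
  [3→4]: (867.0+803.7)/2 × 1 = 835.35
  [4→4.25]: (803.7+783.2)/2 × 0.25 = 198.3625
  [4.25→4.75]: (783.2+740.1)/2 × 0.5 = 380.825
  Sum = 2715.0375 µg/L·h

AUC = 2715 µg/L·h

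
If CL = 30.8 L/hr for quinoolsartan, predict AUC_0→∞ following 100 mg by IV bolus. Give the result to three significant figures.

AUC = 3.25 mg/L·hr

AUC_0→∞ = Dose_iv / CL
        = 100 / 30.8 = 3.24675 mg/L·hr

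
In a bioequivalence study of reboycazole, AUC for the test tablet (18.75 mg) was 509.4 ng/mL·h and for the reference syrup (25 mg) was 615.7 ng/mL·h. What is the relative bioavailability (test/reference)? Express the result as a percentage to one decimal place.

F_rel = (AUC_test/D_test) / (AUC_ref/D_ref)
      = (509.4/18.75) / (615.7/25)
      = 27.168 / 24.628 = 1.1031 = 110.31%

F_rel = 110.3%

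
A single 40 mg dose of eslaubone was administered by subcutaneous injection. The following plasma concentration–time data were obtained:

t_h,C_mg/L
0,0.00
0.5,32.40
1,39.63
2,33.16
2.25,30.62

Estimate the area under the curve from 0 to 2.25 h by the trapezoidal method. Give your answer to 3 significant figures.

AUC = 70.5 mg/L·h

Trapezoidal AUC_0→2.25:
  [0→0.5]: (0.00+32.40)/2 × 0.5 = 8.1
  [0.5→1]: (32.40+39.63)/2 × 0.5 = 18.0075
  [1→2]: (39.63+33.16)/2 × 1 = 36.395
  [2→2.25]: (33.16+30.62)/2 × 0.25 = 7.9725
  Sum = 70.475 mg/L·h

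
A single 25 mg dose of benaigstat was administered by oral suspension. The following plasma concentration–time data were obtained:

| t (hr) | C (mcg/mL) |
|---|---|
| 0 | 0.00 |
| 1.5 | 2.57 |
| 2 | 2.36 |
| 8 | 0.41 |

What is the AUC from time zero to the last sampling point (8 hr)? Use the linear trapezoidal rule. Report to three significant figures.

Trapezoidal AUC_0→8:
  [0→1.5]: (0.00+2.57)/2 × 1.5 = 1.9275
  [1.5→2]: (2.57+2.36)/2 × 0.5 = 1.2325
  [2→8]: (2.36+0.41)/2 × 6 = 8.31
  Sum = 11.47 mcg/mL·hr

AUC = 11.5 mcg/mL·hr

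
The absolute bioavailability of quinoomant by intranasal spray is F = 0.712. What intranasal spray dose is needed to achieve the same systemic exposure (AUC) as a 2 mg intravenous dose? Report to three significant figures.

D_intranasal = 2.81 mg

For equal systemic exposure: F × D_ev = D_iv
D_ev = D_iv / F = 2 / 0.712 = 2.80899 mg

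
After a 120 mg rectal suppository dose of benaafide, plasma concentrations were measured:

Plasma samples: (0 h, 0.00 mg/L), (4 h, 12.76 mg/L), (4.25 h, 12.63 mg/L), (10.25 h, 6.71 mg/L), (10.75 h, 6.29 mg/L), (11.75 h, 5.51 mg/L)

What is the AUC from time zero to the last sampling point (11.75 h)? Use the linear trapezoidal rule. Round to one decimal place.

Trapezoidal AUC_0→11.75:
  [0→4]: (0.00+12.76)/2 × 4 = 25.52
  [4→4.25]: (12.76+12.63)/2 × 0.25 = 3.17375
  [4.25→10.25]: (12.63+6.71)/2 × 6 = 58.02
  [10.25→10.75]: (6.71+6.29)/2 × 0.5 = 3.25
  [10.75→11.75]: (6.29+5.51)/2 × 1 = 5.9
  Sum = 95.86375 mg/L·h

AUC = 95.9 mg/L·h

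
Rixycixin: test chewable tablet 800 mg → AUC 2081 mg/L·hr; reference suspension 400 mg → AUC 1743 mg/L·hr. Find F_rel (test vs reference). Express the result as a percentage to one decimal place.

F_rel = (AUC_test/D_test) / (AUC_ref/D_ref)
      = (2081/800) / (1743/400)
      = 2.60125 / 4.3575 = 0.5970 = 59.70%

F_rel = 59.7%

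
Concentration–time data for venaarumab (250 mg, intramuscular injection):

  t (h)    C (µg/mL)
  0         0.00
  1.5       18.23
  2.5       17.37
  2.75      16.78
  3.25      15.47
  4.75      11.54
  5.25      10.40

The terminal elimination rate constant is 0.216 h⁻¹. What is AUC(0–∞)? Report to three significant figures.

Trapezoidal AUC_0→5.25:
  [0→1.5]: (0.00+18.23)/2 × 1.5 = 13.6725
  [1.5→2.5]: (18.23+17.37)/2 × 1 = 17.8
  [2.5→2.75]: (17.37+16.78)/2 × 0.25 = 4.26875
  [2.75→3.25]: (16.78+15.47)/2 × 0.5 = 8.0625
  [3.25→4.75]: (15.47+11.54)/2 × 1.5 = 20.2575
  [4.75→5.25]: (11.54+10.40)/2 × 0.5 = 5.485
  Sum = 69.54625 µg/mL·h
Extrapolated tail: C_last / k_e = 10.40 / 0.216 = 48.148
AUC_0→∞ = 69.54625 + 48.148 = 117.69425 µg/mL·h

AUC = 118 µg/mL·h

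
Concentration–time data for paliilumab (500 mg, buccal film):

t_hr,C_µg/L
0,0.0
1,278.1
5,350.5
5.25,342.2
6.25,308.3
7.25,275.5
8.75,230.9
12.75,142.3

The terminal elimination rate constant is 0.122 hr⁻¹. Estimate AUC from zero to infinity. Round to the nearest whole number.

AUC = 4393 µg/L·hr

Trapezoidal AUC_0→12.75:
  [0→1]: (0.0+278.1)/2 × 1 = 139.05
  [1→5]: (278.1+350.5)/2 × 4 = 1257.2
  [5→5.25]: (350.5+342.2)/2 × 0.25 = 86.5875
  [5.25→6.25]: (342.2+308.3)/2 × 1 = 325.25
  [6.25→7.25]: (308.3+275.5)/2 × 1 = 291.9
  [7.25→8.75]: (275.5+230.9)/2 × 1.5 = 379.8
  [8.75→12.75]: (230.9+142.3)/2 × 4 = 746.4
  Sum = 3226.1875 µg/L·hr
Extrapolated tail: C_last / k_e = 142.3 / 0.122 = 1166.393
AUC_0→∞ = 3226.1875 + 1166.393 = 4392.5805 µg/L·hr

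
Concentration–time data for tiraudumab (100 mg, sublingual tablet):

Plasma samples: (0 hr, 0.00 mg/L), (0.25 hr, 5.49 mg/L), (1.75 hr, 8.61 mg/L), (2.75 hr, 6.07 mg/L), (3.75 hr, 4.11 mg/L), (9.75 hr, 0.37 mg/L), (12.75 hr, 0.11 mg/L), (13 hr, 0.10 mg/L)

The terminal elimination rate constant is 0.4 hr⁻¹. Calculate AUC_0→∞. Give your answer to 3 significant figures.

AUC = 38.1 mg/L·hr

Trapezoidal AUC_0→13:
  [0→0.25]: (0.00+5.49)/2 × 0.25 = 0.68625
  [0.25→1.75]: (5.49+8.61)/2 × 1.5 = 10.575
  [1.75→2.75]: (8.61+6.07)/2 × 1 = 7.34
  [2.75→3.75]: (6.07+4.11)/2 × 1 = 5.09
  [3.75→9.75]: (4.11+0.37)/2 × 6 = 13.44
  [9.75→12.75]: (0.37+0.11)/2 × 3 = 0.72
  [12.75→13]: (0.11+0.10)/2 × 0.25 = 0.02625
  Sum = 37.8775 mg/L·hr
Extrapolated tail: C_last / k_e = 0.10 / 0.4 = 0.250
AUC_0→∞ = 37.8775 + 0.250 = 38.1275 mg/L·hr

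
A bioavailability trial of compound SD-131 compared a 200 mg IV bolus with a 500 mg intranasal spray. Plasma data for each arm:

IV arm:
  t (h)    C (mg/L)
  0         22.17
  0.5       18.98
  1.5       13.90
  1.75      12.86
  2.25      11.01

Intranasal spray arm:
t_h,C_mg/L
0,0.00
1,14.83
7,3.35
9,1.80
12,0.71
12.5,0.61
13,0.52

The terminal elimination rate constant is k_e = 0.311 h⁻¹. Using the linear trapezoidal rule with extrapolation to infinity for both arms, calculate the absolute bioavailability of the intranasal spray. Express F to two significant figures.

Trapezoidal AUC_0→2.25 (IV):
  [0→0.5]: (22.17+18.98)/2 × 0.5 = 10.2875
  [0.5→1.5]: (18.98+13.90)/2 × 1 = 16.44
  [1.5→1.75]: (13.90+12.86)/2 × 0.25 = 3.345
  [1.75→2.25]: (12.86+11.01)/2 × 0.5 = 5.9675
  Sum = 36.04 mg/L·h
IV tail: 11.01/0.311 = 35.402; AUC_iv,0→∞ = 36.04 + 35.402 = 71.442 mg/L·h
Trapezoidal AUC_0→13 (intranasal spray):
  [0→1]: (0.00+14.83)/2 × 1 = 7.415
  [1→7]: (14.83+3.35)/2 × 6 = 54.54
  [7→9]: (3.35+1.80)/2 × 2 = 5.15
  [9→12]: (1.80+0.71)/2 × 3 = 3.765
  [12→12.5]: (0.71+0.61)/2 × 0.5 = 0.33
  [12.5→13]: (0.61+0.52)/2 × 0.5 = 0.2825
  Sum = 71.4825 mg/L·h
intranasal spray tail: 0.52/0.311 = 1.672; AUC_ev,0→∞ = 71.4825 + 1.672 = 73.1545 mg/L·h
F = (AUC_ev/D_ev)/(AUC_iv/D_iv) = (73.1545/500)/(71.442/200) = 0.146309/0.35721 = 0.4096

F = 0.41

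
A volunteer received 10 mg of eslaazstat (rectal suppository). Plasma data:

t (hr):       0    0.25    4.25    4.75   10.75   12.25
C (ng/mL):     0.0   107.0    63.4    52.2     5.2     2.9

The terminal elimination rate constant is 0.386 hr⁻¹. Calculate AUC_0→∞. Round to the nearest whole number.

Trapezoidal AUC_0→12.25:
  [0→0.25]: (0.0+107.0)/2 × 0.25 = 13.375
  [0.25→4.25]: (107.0+63.4)/2 × 4 = 340.8
  [4.25→4.75]: (63.4+52.2)/2 × 0.5 = 28.9
  [4.75→10.75]: (52.2+5.2)/2 × 6 = 172.2
  [10.75→12.25]: (5.2+2.9)/2 × 1.5 = 6.075
  Sum = 561.35 ng/mL·hr
Extrapolated tail: C_last / k_e = 2.9 / 0.386 = 7.513
AUC_0→∞ = 561.35 + 7.513 = 568.863 ng/mL·hr

AUC = 569 ng/mL·hr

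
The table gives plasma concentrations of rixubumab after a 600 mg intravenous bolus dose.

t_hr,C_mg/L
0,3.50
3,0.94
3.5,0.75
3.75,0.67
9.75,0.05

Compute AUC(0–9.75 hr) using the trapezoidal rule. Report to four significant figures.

AUC = 9.420 mg/L·hr

Trapezoidal AUC_0→9.75:
  [0→3]: (3.50+0.94)/2 × 3 = 6.66
  [3→3.5]: (0.94+0.75)/2 × 0.5 = 0.4225
  [3.5→3.75]: (0.75+0.67)/2 × 0.25 = 0.1775
  [3.75→9.75]: (0.67+0.05)/2 × 6 = 2.16
  Sum = 9.42 mg/L·hr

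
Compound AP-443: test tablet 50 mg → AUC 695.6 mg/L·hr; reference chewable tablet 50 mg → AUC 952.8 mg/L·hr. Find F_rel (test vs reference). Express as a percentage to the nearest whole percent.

F_rel = (AUC_test/D_test) / (AUC_ref/D_ref)
      = (695.6/50) / (952.8/50)
      = 13.912 / 19.056 = 0.7301 = 73.01%

F_rel = 73%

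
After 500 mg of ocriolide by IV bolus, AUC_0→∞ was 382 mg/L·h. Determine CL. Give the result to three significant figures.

CL = 1.31 L/h

CL = Dose_iv / AUC_0→∞
   = 500 / 382 = 1.3089 L/h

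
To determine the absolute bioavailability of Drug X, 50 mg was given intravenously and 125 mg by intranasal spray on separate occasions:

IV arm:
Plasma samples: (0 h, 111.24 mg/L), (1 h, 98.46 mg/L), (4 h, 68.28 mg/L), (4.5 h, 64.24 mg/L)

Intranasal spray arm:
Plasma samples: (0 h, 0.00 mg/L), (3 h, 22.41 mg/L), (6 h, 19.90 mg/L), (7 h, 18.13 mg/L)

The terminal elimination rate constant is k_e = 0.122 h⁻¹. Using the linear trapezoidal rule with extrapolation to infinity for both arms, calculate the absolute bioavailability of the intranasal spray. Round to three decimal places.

Trapezoidal AUC_0→4.5 (IV):
  [0→1]: (111.24+98.46)/2 × 1 = 104.85
  [1→4]: (98.46+68.28)/2 × 3 = 250.11
  [4→4.5]: (68.28+64.24)/2 × 0.5 = 33.13
  Sum = 388.09 mg/L·h
IV tail: 64.24/0.122 = 526.557; AUC_iv,0→∞ = 388.09 + 526.557 = 914.647 mg/L·h
Trapezoidal AUC_0→7 (intranasal spray):
  [0→3]: (0.00+22.41)/2 × 3 = 33.615
  [3→6]: (22.41+19.90)/2 × 3 = 63.465
  [6→7]: (19.90+18.13)/2 × 1 = 19.015
  Sum = 116.095 mg/L·h
intranasal spray tail: 18.13/0.122 = 148.607; AUC_ev,0→∞ = 116.095 + 148.607 = 264.702 mg/L·h
F = (AUC_ev/D_ev)/(AUC_iv/D_iv) = (264.702/125)/(914.647/50) = 2.117616/18.29294 = 0.1158

F = 0.116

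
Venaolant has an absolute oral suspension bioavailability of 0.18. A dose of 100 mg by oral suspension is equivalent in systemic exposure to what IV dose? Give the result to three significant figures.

Systemic exposure from an extravascular dose = F × D_ev, so the equivalent IV dose is F × D_ev.
D_iv = F × D_ev = 0.18 × 100 = 18 mg

D_iv = 18.0 mg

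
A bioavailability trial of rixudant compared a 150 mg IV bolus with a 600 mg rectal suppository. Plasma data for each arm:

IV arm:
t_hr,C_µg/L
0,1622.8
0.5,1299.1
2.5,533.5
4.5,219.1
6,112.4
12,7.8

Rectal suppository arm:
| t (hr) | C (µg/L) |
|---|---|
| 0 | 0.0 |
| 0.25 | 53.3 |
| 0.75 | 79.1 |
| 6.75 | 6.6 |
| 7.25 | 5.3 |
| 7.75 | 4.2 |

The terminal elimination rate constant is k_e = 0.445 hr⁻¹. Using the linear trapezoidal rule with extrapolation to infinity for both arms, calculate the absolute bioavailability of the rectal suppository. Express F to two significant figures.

Trapezoidal AUC_0→12 (IV):
  [0→0.5]: (1622.8+1299.1)/2 × 0.5 = 730.475
  [0.5→2.5]: (1299.1+533.5)/2 × 2 = 1832.6
  [2.5→4.5]: (533.5+219.1)/2 × 2 = 752.6
  [4.5→6]: (219.1+112.4)/2 × 1.5 = 248.625
  [6→12]: (112.4+7.8)/2 × 6 = 360.6
  Sum = 3924.9 µg/L·hr
IV tail: 7.8/0.445 = 17.528; AUC_iv,0→∞ = 3924.9 + 17.528 = 3942.428 µg/L·hr
Trapezoidal AUC_0→7.75 (rectal suppository):
  [0→0.25]: (0.0+53.3)/2 × 0.25 = 6.6625
  [0.25→0.75]: (53.3+79.1)/2 × 0.5 = 33.1
  [0.75→6.75]: (79.1+6.6)/2 × 6 = 257.1
  [6.75→7.25]: (6.6+5.3)/2 × 0.5 = 2.975
  [7.25→7.75]: (5.3+4.2)/2 × 0.5 = 2.375
  Sum = 302.2125 µg/L·hr
rectal suppository tail: 4.2/0.445 = 9.438; AUC_ev,0→∞ = 302.2125 + 9.438 = 311.6505 µg/L·hr
F = (AUC_ev/D_ev)/(AUC_iv/D_iv) = (311.6505/600)/(3942.428/150) = 0.5194175/26.2829 = 0.0198

F = 0.020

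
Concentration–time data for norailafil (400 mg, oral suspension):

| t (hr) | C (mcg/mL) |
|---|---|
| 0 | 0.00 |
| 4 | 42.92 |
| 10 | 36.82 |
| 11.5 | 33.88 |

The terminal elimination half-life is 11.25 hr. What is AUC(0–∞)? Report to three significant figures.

AUC = 928 mcg/mL·hr

Trapezoidal AUC_0→11.5:
  [0→4]: (0.00+42.92)/2 × 4 = 85.84
  [4→10]: (42.92+36.82)/2 × 6 = 239.22
  [10→11.5]: (36.82+33.88)/2 × 1.5 = 53.025
  Sum = 378.085 mcg/mL·hr
k_e = ln2 / t½ = 0.693147 / 11.25 = 0.0616 hr^-1
Extrapolated tail: C_last / k_e = 33.88 / 0.0616 = 550.000
AUC_0→∞ = 378.085 + 550.000 = 928.085 mcg/mL·hr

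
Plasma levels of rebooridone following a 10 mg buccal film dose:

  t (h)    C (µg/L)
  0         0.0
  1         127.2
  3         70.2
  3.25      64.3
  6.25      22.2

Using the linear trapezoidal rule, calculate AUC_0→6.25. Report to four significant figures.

Trapezoidal AUC_0→6.25:
  [0→1]: (0.0+127.2)/2 × 1 = 63.6
  [1→3]: (127.2+70.2)/2 × 2 = 197.4
  [3→3.25]: (70.2+64.3)/2 × 0.25 = 16.8125
  [3.25→6.25]: (64.3+22.2)/2 × 3 = 129.75
  Sum = 407.5625 µg/L·h

AUC = 407.6 µg/L·h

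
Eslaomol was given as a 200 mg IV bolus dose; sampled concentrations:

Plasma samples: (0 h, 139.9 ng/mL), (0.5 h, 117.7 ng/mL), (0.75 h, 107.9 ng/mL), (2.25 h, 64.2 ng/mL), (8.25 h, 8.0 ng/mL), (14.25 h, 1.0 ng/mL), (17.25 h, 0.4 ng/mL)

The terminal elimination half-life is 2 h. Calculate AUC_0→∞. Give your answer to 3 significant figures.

AUC = 469 ng/mL·h

Trapezoidal AUC_0→17.25:
  [0→0.5]: (139.9+117.7)/2 × 0.5 = 64.4
  [0.5→0.75]: (117.7+107.9)/2 × 0.25 = 28.2
  [0.75→2.25]: (107.9+64.2)/2 × 1.5 = 129.075
  [2.25→8.25]: (64.2+8.0)/2 × 6 = 216.6
  [8.25→14.25]: (8.0+1.0)/2 × 6 = 27.0
  [14.25→17.25]: (1.0+0.4)/2 × 3 = 2.1
  Sum = 467.375 ng/mL·h
k_e = ln2 / t½ = 0.693147 / 2 = 0.3466 h^-1
Extrapolated tail: C_last / k_e = 0.4 / 0.3466 = 1.154
AUC_0→∞ = 467.375 + 1.154 = 468.529 ng/mL·h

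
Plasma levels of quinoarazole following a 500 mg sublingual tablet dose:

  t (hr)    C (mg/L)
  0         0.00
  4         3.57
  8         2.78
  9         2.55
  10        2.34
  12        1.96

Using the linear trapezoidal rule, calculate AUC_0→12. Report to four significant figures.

AUC = 29.25 mg/L·hr

Trapezoidal AUC_0→12:
  [0→4]: (0.00+3.57)/2 × 4 = 7.14
  [4→8]: (3.57+2.78)/2 × 4 = 12.7
  [8→9]: (2.78+2.55)/2 × 1 = 2.665
  [9→10]: (2.55+2.34)/2 × 1 = 2.445
  [10→12]: (2.34+1.96)/2 × 2 = 4.3
  Sum = 29.25 mg/L·hr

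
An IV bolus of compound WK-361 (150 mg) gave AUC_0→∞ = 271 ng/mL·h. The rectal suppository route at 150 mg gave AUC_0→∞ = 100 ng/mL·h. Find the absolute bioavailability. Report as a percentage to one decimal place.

F = (AUC_ev / D_ev) / (AUC_iv / D_iv)
  = (100/150) / (271/150)
  = 0.666667 / 1.80667 = 0.3690
  = 36.90%

F = 36.9%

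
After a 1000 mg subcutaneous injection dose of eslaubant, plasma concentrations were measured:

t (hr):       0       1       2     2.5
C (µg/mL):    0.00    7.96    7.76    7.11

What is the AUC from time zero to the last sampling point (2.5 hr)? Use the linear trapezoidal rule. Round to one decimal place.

AUC = 15.6 µg/mL·hr

Trapezoidal AUC_0→2.5:
  [0→1]: (0.00+7.96)/2 × 1 = 3.98
  [1→2]: (7.96+7.76)/2 × 1 = 7.86
  [2→2.5]: (7.76+7.11)/2 × 0.5 = 3.7175
  Sum = 15.5575 µg/mL·hr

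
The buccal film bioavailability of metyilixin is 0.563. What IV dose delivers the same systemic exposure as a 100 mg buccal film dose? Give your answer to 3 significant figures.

Systemic exposure from an extravascular dose = F × D_ev, so the equivalent IV dose is F × D_ev.
D_iv = F × D_ev = 0.563 × 100 = 56.3 mg

D_iv = 56.3 mg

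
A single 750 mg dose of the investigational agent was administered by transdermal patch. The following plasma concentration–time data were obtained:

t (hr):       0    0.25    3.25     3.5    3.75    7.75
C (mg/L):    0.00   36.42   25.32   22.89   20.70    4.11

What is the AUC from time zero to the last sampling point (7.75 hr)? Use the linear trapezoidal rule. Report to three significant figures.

Trapezoidal AUC_0→7.75:
  [0→0.25]: (0.00+36.42)/2 × 0.25 = 4.5525
  [0.25→3.25]: (36.42+25.32)/2 × 3 = 92.61
  [3.25→3.5]: (25.32+22.89)/2 × 0.25 = 6.02625
  [3.5→3.75]: (22.89+20.70)/2 × 0.25 = 5.44875
  [3.75→7.75]: (20.70+4.11)/2 × 4 = 49.62
  Sum = 158.2575 mg/L·hr

AUC = 158 mg/L·hr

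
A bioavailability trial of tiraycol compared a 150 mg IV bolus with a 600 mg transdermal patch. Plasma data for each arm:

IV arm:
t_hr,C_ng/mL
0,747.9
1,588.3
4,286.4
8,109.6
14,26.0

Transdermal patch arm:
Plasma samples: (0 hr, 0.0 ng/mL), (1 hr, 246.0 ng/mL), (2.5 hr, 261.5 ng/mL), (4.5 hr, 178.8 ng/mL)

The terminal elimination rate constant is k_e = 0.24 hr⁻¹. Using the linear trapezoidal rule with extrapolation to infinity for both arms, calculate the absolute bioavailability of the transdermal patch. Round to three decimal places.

Trapezoidal AUC_0→14 (IV):
  [0→1]: (747.9+588.3)/2 × 1 = 668.1
  [1→4]: (588.3+286.4)/2 × 3 = 1312.05
  [4→8]: (286.4+109.6)/2 × 4 = 792.0
  [8→14]: (109.6+26.0)/2 × 6 = 406.8
  Sum = 3178.95 ng/mL·hr
IV tail: 26.0/0.24 = 108.333; AUC_iv,0→∞ = 3178.95 + 108.333 = 3287.283 ng/mL·hr
Trapezoidal AUC_0→4.5 (transdermal patch):
  [0→1]: (0.0+246.0)/2 × 1 = 123.0
  [1→2.5]: (246.0+261.5)/2 × 1.5 = 380.625
  [2.5→4.5]: (261.5+178.8)/2 × 2 = 440.3
  Sum = 943.925 ng/mL·hr
transdermal patch tail: 178.8/0.24 = 745.000; AUC_ev,0→∞ = 943.925 + 745.000 = 1688.925 ng/mL·hr
F = (AUC_ev/D_ev)/(AUC_iv/D_iv) = (1688.925/600)/(3287.283/150) = 2.814875/21.91522 = 0.1284

F = 0.128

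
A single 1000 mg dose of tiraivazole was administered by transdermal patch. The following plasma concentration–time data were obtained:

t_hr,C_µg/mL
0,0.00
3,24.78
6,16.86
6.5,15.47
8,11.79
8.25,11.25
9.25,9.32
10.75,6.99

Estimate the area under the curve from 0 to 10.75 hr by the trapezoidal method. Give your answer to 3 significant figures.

AUC = 154 µg/mL·hr

Trapezoidal AUC_0→10.75:
  [0→3]: (0.00+24.78)/2 × 3 = 37.17
  [3→6]: (24.78+16.86)/2 × 3 = 62.46
  [6→6.5]: (16.86+15.47)/2 × 0.5 = 8.0825
  [6.5→8]: (15.47+11.79)/2 × 1.5 = 20.445
  [8→8.25]: (11.79+11.25)/2 × 0.25 = 2.88
  [8.25→9.25]: (11.25+9.32)/2 × 1 = 10.285
  [9.25→10.75]: (9.32+6.99)/2 × 1.5 = 12.2325
  Sum = 153.555 µg/mL·hr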